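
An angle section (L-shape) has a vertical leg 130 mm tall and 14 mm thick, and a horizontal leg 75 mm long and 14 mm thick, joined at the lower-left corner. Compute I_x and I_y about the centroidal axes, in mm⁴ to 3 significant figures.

I_x ≈ 4.53 × 10⁶ mm⁴, I_y ≈ 1.11 × 10⁶ mm⁴

Treat the section as a set of non-overlapping primitives; coordinates are from the bounding-box lower-left.
Vertical leg: 14 × 130, A = 1 820 mm², y = 65 mm, Ī = 2 563 167 mm⁴.
Horizontal leg (remainder): 61 × 14, A = 854 mm², y = 7 mm, Ī = 13 949 mm⁴.
Centroid: ȳ = ΣA·y / ΣA = 46.476 mm.
Transfer each piece to the centroidal x-axis using Ī + A·d² with d = y − 46.476:
  vertical leg: d = 18.524 mm → contributes +3 187 649 mm⁴
  horizontal leg (remainder): d = -39.476 mm → contributes +1 344 813 mm⁴
Total I = 4 532 462 mm⁴.
For the y-axis: x̄ = 18.976 mm.
Repeating about the centroidal y-axis gives I_y = 1 111 930 mm⁴.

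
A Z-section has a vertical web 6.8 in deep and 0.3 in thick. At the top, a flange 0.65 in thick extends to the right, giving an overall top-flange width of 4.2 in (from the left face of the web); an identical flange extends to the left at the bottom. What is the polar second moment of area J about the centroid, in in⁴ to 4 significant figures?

J ≈ 84.78 in⁴

Decompose the section into non-overlapping parts with the origin at the bottom-left of its bounding rectangle.
Web: 0.3 × 6.8, A = 2.04 in², y = 3.4 in, Ī = 7.8608 in⁴.
Top flange (beyond web): 3.9 × 0.65, A = 2.535 in², y = 6.475 in, Ī = 0.0892531 in⁴.
Bottom flange (beyond web): 3.9 × 0.65, A = 2.535 in², y = 0.325 in, Ī = 0.0892531 in⁴.
Centroid: ȳ = ΣA·y / ΣA = 3.4 in.
Transfer each piece to the centroidal x-axis using Ī + A·d² with d = y − 3.4:
  web: d = 0 in → contributes +7.8608 in⁴
  top flange (beyond web): d = 3.075 in → contributes +24.0593 in⁴
  bottom flange (beyond web): d = -3.075 in → contributes +24.0593 in⁴
Total I = 55.9793 in⁴.
For the y-axis: x̄ = 4.05 in.
Repeating about the centroidal y-axis gives I_y = 28.8002 in⁴.
Polar second moment: J = I_x + I_y = 84.7796 in⁴.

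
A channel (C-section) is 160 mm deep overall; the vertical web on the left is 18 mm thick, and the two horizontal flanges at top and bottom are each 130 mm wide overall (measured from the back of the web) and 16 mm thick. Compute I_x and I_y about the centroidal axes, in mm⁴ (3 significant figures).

I_x ≈ 2.48 × 10⁷ mm⁴, I_y ≈ 1.06 × 10⁷ mm⁴

Split into non-overlapping primitives; take the origin at the lower-left of the bounding box.
Web: 18 × 160, A = 2 880 mm², y = 80 mm, Ī = 6 144 000 mm⁴.
Top flange (beyond web): 112 × 16, A = 1 792 mm², y = 152 mm, Ī = 38 229 mm⁴.
Bottom flange (beyond web): 112 × 16, A = 1 792 mm², y = 8 mm, Ī = 38 229 mm⁴.
By symmetry the centroid is at mid-height, ȳ = 80 mm.
Transfer each piece to the centroidal x-axis using Ī + A·d² with d = y − 80:
  web: d = 0 mm → contributes +6 144 000 mm⁴
  top flange (beyond web): d = 72 mm → contributes +9 327 957 mm⁴
  bottom flange (beyond web): d = -72 mm → contributes +9 327 957 mm⁴
Total I = 24 799 915 mm⁴.
For the y-axis: x̄ = 45.04 mm.
Repeating about the centroidal y-axis gives I_y = 10 570 849 mm⁴.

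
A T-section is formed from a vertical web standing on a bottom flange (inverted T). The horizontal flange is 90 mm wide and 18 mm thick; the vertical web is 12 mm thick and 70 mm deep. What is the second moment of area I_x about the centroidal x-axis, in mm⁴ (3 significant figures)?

Treat the section as a set of non-overlapping primitives; coordinates are from the bounding-box lower-left.
Flange: 90 × 18, A = 1 620 mm², y = 9 mm, Ī = 43 740 mm⁴.
Web: 12 × 70, A = 840 mm², y = 53 mm, Ī = 343 000 mm⁴.
Centroid: ȳ = ΣA·y / ΣA = 24.024 mm.
Transfer each piece to the centroidal x-axis using Ī + A·d² with d = y − 24.024:
  flange: d = -15.024 mm → contributes +409 426 mm⁴
  web: d = 28.976 mm → contributes +1 048 252 mm⁴
Total I = 1 457 679 mm⁴.

I_x ≈ 1.46 × 10⁶ mm⁴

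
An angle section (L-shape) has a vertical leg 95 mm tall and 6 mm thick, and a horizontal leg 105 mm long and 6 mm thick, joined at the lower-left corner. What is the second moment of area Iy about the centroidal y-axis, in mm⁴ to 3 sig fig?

Split into non-overlapping primitives; take the origin at the lower-left of the bounding box.
Vertical leg: 6 × 95, A = 570 mm², x = 3 mm, Ī = 1 710 mm⁴.
Horizontal leg (remainder): 99 × 6, A = 594 mm², x = 55.5 mm, Ī = 485 150 mm⁴.
Centroid: x̄ = ΣA·x / ΣA = 29.791 mm.
Transfer each piece to the centroidal y-axis using Ī + A·d² with d = x − 29.791:
  vertical leg: d = -26.791 mm → contributes +410 839 mm⁴
  horizontal leg (remainder): d = 25.709 mm → contributes +877 748 mm⁴
Total I = 1 288 587 mm⁴.

Iy ≈ 1.29 × 10⁶ mm⁴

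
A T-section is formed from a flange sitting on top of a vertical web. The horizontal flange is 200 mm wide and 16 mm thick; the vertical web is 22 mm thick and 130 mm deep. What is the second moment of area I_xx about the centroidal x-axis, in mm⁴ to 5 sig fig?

I_xx ≈ 1.2144 × 10⁷ mm⁴

Decompose the section into non-overlapping parts with the origin at the bottom-left of its bounding rectangle.
Flange: 200 × 16, A = 3 200 mm², y = 138 mm, Ī = 68266.67 mm⁴.
Web: 22 × 130, A = 2 860 mm², y = 65 mm, Ī = 4 027 833 mm⁴.
Centroid: ȳ = ΣA·y / ΣA = 103.5479 mm.
Transfer each piece to the centroidal x-axis using Ī + A·d² with d = y − 103.5479:
  flange: d = 34.45215 mm → contributes +3 866 508 mm⁴
  web: d = -38.54785 mm → contributes +8 277 613 mm⁴
Total I = 12 144 121 mm⁴.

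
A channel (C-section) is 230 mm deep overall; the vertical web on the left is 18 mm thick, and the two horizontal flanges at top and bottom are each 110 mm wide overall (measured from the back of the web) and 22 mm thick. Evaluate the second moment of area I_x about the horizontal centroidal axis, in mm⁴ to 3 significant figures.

I_x ≈ 6.22 × 10⁷ mm⁴

Decompose the section into non-overlapping parts with the origin at the bottom-left of its bounding rectangle.
Web: 18 × 230, A = 4 140 mm², y = 115 mm, Ī = 18 250 500 mm⁴.
Top flange (beyond web): 92 × 22, A = 2 024 mm², y = 219 mm, Ī = 81 635 mm⁴.
Bottom flange (beyond web): 92 × 22, A = 2 024 mm², y = 11 mm, Ī = 81 635 mm⁴.
By symmetry the centroid is at mid-height, ȳ = 115 mm.
Transfer each piece to the horizontal centroidal axis using Ī + A·d² with d = y − 115:
  web: d = 0 mm → contributes +18 250 500 mm⁴
  top flange (beyond web): d = 104 mm → contributes +21 973 219 mm⁴
  bottom flange (beyond web): d = -104 mm → contributes +21 973 219 mm⁴
Total I = 62 196 937 mm⁴.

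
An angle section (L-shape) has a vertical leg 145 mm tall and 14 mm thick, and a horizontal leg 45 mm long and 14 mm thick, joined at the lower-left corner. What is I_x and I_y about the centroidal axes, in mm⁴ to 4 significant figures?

Split into non-overlapping primitives; take the origin at the lower-left of the bounding box.
Vertical leg: 14 × 145, A = 2 030 mm², y = 72.5 mm, Ī = 3 556 729 mm⁴.
Horizontal leg (remainder): 31 × 14, A = 434 mm², y = 7 mm, Ī = 7088.67 mm⁴.
Centroid: ȳ = ΣA·y / ΣA = 60.9631 mm.
Transfer each piece to the centroidal x-axis using Ī + A·d² with d = y − 60.9631:
  vertical leg: d = 11.5369 mm → contributes +3 826 924 mm⁴
  horizontal leg (remainder): d = -53.9631 mm → contributes +1 270 902 mm⁴
Total I = 5 097 826 mm⁴.
For the y-axis: x̄ = 10.9631 mm.
Repeating about the centroidal y-axis gives I_y = 248 926 mm⁴.

I_x ≈ 5.098 × 10⁶ mm⁴, I_y ≈ 2.489 × 10⁵ mm⁴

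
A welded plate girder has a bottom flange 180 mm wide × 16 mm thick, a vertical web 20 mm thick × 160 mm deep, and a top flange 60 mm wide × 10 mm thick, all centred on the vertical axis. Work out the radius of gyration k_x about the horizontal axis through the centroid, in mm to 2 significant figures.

Treat the section as a set of non-overlapping primitives; coordinates are from the bounding-box lower-left.
Bottom plate: 180 × 16, A = 2 880 mm², y = 8 mm, Ī = 61 440 mm⁴.
Web plate: 20 × 160, A = 3 200 mm², y = 96 mm, Ī = 6 826 667 mm⁴.
Top plate: 60 × 10, A = 600 mm², y = 181 mm, Ī = 5 000 mm⁴.
Centroid: ȳ = ΣA·y / ΣA = 65.69 mm.
Transfer each piece to the horizontal axis through the centroid using Ī + A·d² with d = y − 65.69:
  bottom plate: d = -57.69 mm → contributes +9 648 004 mm⁴
  web plate: d = 30.31 mm → contributes +9 765 600 mm⁴
  top plate: d = 115.3 mm → contributes +7 982 200 mm⁴
Total I = 27 395 804 mm⁴.
Radius of gyration: k = √(I/A) = √(27 395 804 / 6 680) = 64.04 mm.

k_x ≈ 64 mm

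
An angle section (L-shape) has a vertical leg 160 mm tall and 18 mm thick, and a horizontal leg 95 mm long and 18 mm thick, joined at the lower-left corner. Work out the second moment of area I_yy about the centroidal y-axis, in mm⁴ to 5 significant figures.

I_yy ≈ 2.8737 × 10⁶ mm⁴

Decompose the section into non-overlapping parts with the origin at the bottom-left of its bounding rectangle.
Vertical leg: 18 × 160, A = 2 880 mm², x = 9 mm, Ī = 77 760 mm⁴.
Horizontal leg (remainder): 77 × 18, A = 1 386 mm², x = 56.5 mm, Ī = 684799.5 mm⁴.
Centroid: x̄ = ΣA·x / ΣA = 24.43249 mm.
Transfer each piece to the centroidal y-axis using Ī + A·d² with d = x − 24.43249:
  vertical leg: d = -15.43249 mm → contributes +763665.8 mm⁴
  horizontal leg (remainder): d = 32.06751 mm → contributes +2 110 058 mm⁴
Total I = 2 873 724 mm⁴.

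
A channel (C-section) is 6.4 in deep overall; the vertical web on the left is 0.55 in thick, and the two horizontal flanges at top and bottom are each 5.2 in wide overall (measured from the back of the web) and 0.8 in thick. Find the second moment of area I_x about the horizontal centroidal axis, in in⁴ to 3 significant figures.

Decompose the section into non-overlapping parts with the origin at the bottom-left of its bounding rectangle.
Web: 0.55 × 6.4, A = 3.52 in², y = 3.2 in, Ī = 12.015 in⁴.
Top flange (beyond web): 4.65 × 0.8, A = 3.72 in², y = 6 in, Ī = 0.1984 in⁴.
Bottom flange (beyond web): 4.65 × 0.8, A = 3.72 in², y = 0.4 in, Ī = 0.1984 in⁴.
By symmetry the centroid is at mid-height, ȳ = 3.2 in.
Transfer each piece to the horizontal centroidal axis using Ī + A·d² with d = y − 3.2:
  web: d = 0 in → contributes +12.015 in⁴
  top flange (beyond web): d = 2.8 in → contributes +29.363 in⁴
  bottom flange (beyond web): d = -2.8 in → contributes +29.363 in⁴
Total I = 70.741 in⁴.

I_x ≈ 70.7 in⁴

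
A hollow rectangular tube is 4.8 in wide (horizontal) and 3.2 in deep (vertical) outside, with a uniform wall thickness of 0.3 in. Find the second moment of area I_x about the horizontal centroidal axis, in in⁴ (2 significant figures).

Split into non-overlapping primitives; take the origin at the lower-left of the bounding box.
Outer rectangle: 4.8 × 3.2, A = 15.36 in², y = 1.6 in, Ī = 13.11 in⁴.
Inner void (subtracted): 4.2 × 2.6, A = 10.92 in², y = 1.6 in, Ī = 6.152 in⁴.
By symmetry the centroid is at mid-height, ȳ = 1.6 in.
All pieces are centred on the horizontal centroidal axis, so I = ΣĪ (holes subtracted) = 6.956 in⁴.

I_x ≈ 7.0 in⁴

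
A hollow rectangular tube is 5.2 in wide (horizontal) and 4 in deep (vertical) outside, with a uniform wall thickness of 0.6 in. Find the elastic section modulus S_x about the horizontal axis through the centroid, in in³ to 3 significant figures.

Decompose the section into non-overlapping parts with the origin at the bottom-left of its bounding rectangle.
Outer rectangle: 5.2 × 4, A = 20.8 in², y = 2 in, Ī = 27.733 in⁴.
Inner void (subtracted): 4 × 2.8, A = 11.2 in², y = 2 in, Ī = 7.3173 in⁴.
By symmetry the centroid is at mid-height, ȳ = 2 in.
All pieces are centred on the horizontal axis through the centroid, so I = ΣĪ (holes subtracted) = 20.416 in⁴.
Extreme fibre distance c = 2 in; S = I/c = 10.208 in³.

S_x ≈ 10.2 in³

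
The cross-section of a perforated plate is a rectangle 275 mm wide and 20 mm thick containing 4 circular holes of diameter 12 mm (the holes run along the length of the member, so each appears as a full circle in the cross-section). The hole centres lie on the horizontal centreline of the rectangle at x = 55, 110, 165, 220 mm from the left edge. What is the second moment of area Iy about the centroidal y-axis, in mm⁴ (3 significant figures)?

Iy ≈ 3.29 × 10⁷ mm⁴

Break the section into simple shapes (no overlaps), measuring from the bottom-left corner of the bounding box.
Plate: 275 × 20, A = 5 500 mm², x = 137.5 mm, Ī = 34 661 458 mm⁴.
Hole 1 (subtracted): ⌀12, A = 113.1 mm², x = 55 mm, Ī = 1017.9 mm⁴.
Hole 2 (subtracted): ⌀12, A = 113.1 mm², x = 110 mm, Ī = 1017.9 mm⁴.
Hole 3 (subtracted): ⌀12, A = 113.1 mm², x = 165 mm, Ī = 1017.9 mm⁴.
Hole 4 (subtracted): ⌀12, A = 113.1 mm², x = 220 mm, Ī = 1017.9 mm⁴.
By symmetry the centroid is at mid-width, x̄ = 137.5 mm.
Transfer each piece to the centroidal y-axis using Ī + A·d² with d = x − 137.5:
  plate: d = 0 mm → contributes +34 661 458 mm⁴
  hole 1: d = -82.5 mm → contributes −770 787 mm⁴
  hole 2: d = -27.5 mm → contributes −86 548 mm⁴
  hole 3: d = 27.5 mm → contributes −86 548 mm⁴
  hole 4: d = 82.5 mm → contributes −770 787 mm⁴
Total I = 32 946 790 mm⁴.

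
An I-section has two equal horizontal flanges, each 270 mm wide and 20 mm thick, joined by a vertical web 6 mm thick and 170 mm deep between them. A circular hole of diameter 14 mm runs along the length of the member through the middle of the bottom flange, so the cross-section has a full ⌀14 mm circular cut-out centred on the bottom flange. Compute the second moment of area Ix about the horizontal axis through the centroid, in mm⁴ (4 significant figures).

Ix ≈ 9.888 × 10⁷ mm⁴

Treat the section as a set of non-overlapping primitives; coordinates are from the bounding-box lower-left.
Bottom flange: 270 × 20, A = 5 400 mm², y = 10 mm, Ī = 180 000 mm⁴.
Web: 6 × 170, A = 1 020 mm², y = 105 mm, Ī = 2 456 500 mm⁴.
Top flange: 270 × 20, A = 5 400 mm², y = 200 mm, Ī = 180 000 mm⁴.
Hole (subtracted): ⌀14, A = 153.938 mm², y = 10 mm, Ī = 1885.74 mm⁴.
Centroid: ȳ = ΣA·y / ΣA = 106.254 mm.
Transfer each piece to the horizontal axis through the centroid using Ī + A·d² with d = y − 106.254:
  bottom flange: d = -96.2536 mm → contributes +50 209 639 mm⁴
  web: d = -1.25356 mm → contributes +2 458 103 mm⁴
  top flange: d = 93.7464 mm → contributes +47 637 333 mm⁴
  hole: d = -96.2536 mm → contributes −1 428 083 mm⁴
Total I = 98 876 991 mm⁴.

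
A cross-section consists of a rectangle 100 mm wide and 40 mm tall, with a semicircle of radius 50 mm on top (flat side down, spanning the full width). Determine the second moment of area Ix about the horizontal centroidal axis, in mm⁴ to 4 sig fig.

Ix ≈ 4.586 × 10⁶ mm⁴

Treat the section as a set of non-overlapping primitives; coordinates are from the bounding-box lower-left.
Rectangular body: 100 × 40, A = 4 000 mm², y = 20 mm, Ī = 533 333 mm⁴.
Semicircular cap: semicircle r = 50, A = 3926.99 mm², y = 61.2207 mm, Ī = 685 981 mm⁴.
Centroid: ȳ = ΣA·y / ΣA = 40.4205 mm.
Transfer each piece to the horizontal centroidal axis using Ī + A·d² with d = y − 40.4205:
  rectangular body: d = -20.4205 mm → contributes +2 201 321 mm⁴
  semicircular cap: d = 20.8002 mm → contributes +2 384 980 mm⁴
Total I = 4 586 301 mm⁴.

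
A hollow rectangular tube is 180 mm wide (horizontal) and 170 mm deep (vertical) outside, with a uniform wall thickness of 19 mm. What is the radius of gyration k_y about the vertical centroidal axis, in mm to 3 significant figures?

Decompose the section into non-overlapping parts with the origin at the bottom-left of its bounding rectangle.
Outer rectangle: 180 × 170, A = 30 600 mm², x = 90 mm, Ī = 82 620 000 mm⁴.
Inner void (subtracted): 142 × 132, A = 18 744 mm², x = 90 mm, Ī = 31 496 168 mm⁴.
By symmetry the centroid is at mid-width, x̄ = 90 mm.
All pieces are centred on the vertical centroidal axis, so I = ΣĪ (holes subtracted) = 51 123 832 mm⁴.
Radius of gyration: k = √(I/A) = √(51 123 832 / 11 856) = 65.666 mm.

k_y ≈ 65.7 mm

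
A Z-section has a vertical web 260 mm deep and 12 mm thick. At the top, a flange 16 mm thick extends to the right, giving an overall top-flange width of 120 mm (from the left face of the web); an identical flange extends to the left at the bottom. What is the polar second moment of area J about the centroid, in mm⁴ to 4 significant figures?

J ≈ 8.493 × 10⁷ mm⁴

Decompose the section into non-overlapping parts with the origin at the bottom-left of its bounding rectangle.
Web: 12 × 260, A = 3 120 mm², y = 130 mm, Ī = 17 576 000 mm⁴.
Top flange (beyond web): 108 × 16, A = 1 728 mm², y = 252 mm, Ī = 36 864 mm⁴.
Bottom flange (beyond web): 108 × 16, A = 1 728 mm², y = 8 mm, Ī = 36 864 mm⁴.
Centroid: ȳ = ΣA·y / ΣA = 130 mm.
Transfer each piece to the centroidal x-axis using Ī + A·d² with d = y − 130:
  web: d = 0 mm → contributes +17 576 000 mm⁴
  top flange (beyond web): d = 122 mm → contributes +25 756 416 mm⁴
  bottom flange (beyond web): d = -122 mm → contributes +25 756 416 mm⁴
Total I = 69 088 832 mm⁴.
For the y-axis: x̄ = 114 mm.
Repeating about the centroidal y-axis gives I_y = 15 838 272 mm⁴.
Polar second moment: J = I_x + I_y = 84 927 104 mm⁴.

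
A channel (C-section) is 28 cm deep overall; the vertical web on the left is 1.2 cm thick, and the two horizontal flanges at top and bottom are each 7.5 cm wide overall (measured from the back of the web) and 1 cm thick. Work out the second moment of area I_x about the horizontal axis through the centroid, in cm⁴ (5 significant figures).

I_x ≈ 4492.6 cm⁴

Decompose the section into non-overlapping parts with the origin at the bottom-left of its bounding rectangle.
Web: 1.2 × 28, A = 33.6 cm², y = 14 cm, Ī = 2195.2 cm⁴.
Top flange (beyond web): 6.3 × 1, A = 6.3 cm², y = 27.5 cm, Ī = 0.525 cm⁴.
Bottom flange (beyond web): 6.3 × 1, A = 6.3 cm², y = 0.5 cm, Ī = 0.525 cm⁴.
By symmetry the centroid is at mid-height, ȳ = 14 cm.
Transfer each piece to the horizontal axis through the centroid using Ī + A·d² with d = y − 14:
  web: d = 0 cm → contributes +2195.2 cm⁴
  top flange (beyond web): d = 13.5 cm → contributes +1148.7 cm⁴
  bottom flange (beyond web): d = -13.5 cm → contributes +1148.7 cm⁴
Total I = 4492.6 cm⁴.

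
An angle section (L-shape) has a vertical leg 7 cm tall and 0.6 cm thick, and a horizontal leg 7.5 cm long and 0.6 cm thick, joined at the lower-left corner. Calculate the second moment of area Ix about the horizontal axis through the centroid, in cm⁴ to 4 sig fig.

Decompose the section into non-overlapping parts with the origin at the bottom-left of its bounding rectangle.
Vertical leg: 0.6 × 7, A = 4.2 cm², y = 3.5 cm, Ī = 17.15 cm⁴.
Horizontal leg (remainder): 6.9 × 0.6, A = 4.14 cm², y = 0.3 cm, Ī = 0.1242 cm⁴.
Centroid: ȳ = ΣA·y / ΣA = 1.91151 cm.
Transfer each piece to the horizontal axis through the centroid using Ī + A·d² with d = y − 1.91151:
  vertical leg: d = 1.58849 cm → contributes +27.7479 cm⁴
  horizontal leg (remainder): d = -1.61151 cm → contributes +10.8756 cm⁴
Total I = 38.6235 cm⁴.

Ix ≈ 38.62 cm⁴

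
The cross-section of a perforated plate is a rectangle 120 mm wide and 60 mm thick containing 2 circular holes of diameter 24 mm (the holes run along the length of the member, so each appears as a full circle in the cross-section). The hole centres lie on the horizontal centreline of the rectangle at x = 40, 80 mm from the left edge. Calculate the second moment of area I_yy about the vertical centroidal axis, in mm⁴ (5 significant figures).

Decompose the section into non-overlapping parts with the origin at the bottom-left of its bounding rectangle.
Plate: 120 × 60, A = 7 200 mm², x = 60 mm, Ī = 8 640 000 mm⁴.
Hole 1 (subtracted): ⌀24, A = 452.3893 mm², x = 40 mm, Ī = 16286.02 mm⁴.
Hole 2 (subtracted): ⌀24, A = 452.3893 mm², x = 80 mm, Ī = 16286.02 mm⁴.
By symmetry the centroid is at mid-width, x̄ = 60 mm.
Transfer each piece to the vertical centroidal axis using Ī + A·d² with d = x − 60:
  plate: d = 0 mm → contributes +8 640 000 mm⁴
  hole 1: d = -20 mm → contributes −197241.8 mm⁴
  hole 2: d = 20 mm → contributes −197241.8 mm⁴
Total I = 8 245 516 mm⁴.

I_yy ≈ 8.2455 × 10⁶ mm⁴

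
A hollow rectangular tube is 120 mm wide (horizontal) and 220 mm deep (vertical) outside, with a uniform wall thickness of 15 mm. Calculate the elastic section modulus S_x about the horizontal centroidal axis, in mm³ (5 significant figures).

Break the section into simple shapes (no overlaps), measuring from the bottom-left corner of the bounding box.
Outer rectangle: 120 × 220, A = 26 400 mm², y = 110 mm, Ī = 106 480 000 mm⁴.
Inner void (subtracted): 90 × 190, A = 17 100 mm², y = 110 mm, Ī = 51 442 500 mm⁴.
By symmetry the centroid is at mid-height, ȳ = 110 mm.
All pieces are centred on the horizontal centroidal axis, so I = ΣĪ (holes subtracted) = 55 037 500 mm⁴.
Extreme fibre distance c = 110 mm; S = I/c = 500340.9 mm³.

S_x ≈ 5.0034 × 10⁵ mm³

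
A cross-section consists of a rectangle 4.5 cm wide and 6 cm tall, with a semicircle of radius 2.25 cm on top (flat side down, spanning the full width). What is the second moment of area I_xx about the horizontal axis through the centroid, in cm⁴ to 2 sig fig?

I_xx ≈ 180 cm⁴

Decompose the section into non-overlapping parts with the origin at the bottom-left of its bounding rectangle.
Rectangular body: 4.5 × 6, A = 27 cm², y = 3 cm, Ī = 81 cm⁴.
Semicircular cap: semicircle r = 2.25, A = 7.952 cm², y = 6.955 cm, Ī = 2.813 cm⁴.
Centroid: ȳ = ΣA·y / ΣA = 3.9 cm.
Transfer each piece to the horizontal axis through the centroid using Ī + A·d² with d = y − 3.9:
  rectangular body: d = -0.8998 cm → contributes +102.9 cm⁴
  semicircular cap: d = 3.055 cm → contributes +77.04 cm⁴
Total I = 179.9 cm⁴.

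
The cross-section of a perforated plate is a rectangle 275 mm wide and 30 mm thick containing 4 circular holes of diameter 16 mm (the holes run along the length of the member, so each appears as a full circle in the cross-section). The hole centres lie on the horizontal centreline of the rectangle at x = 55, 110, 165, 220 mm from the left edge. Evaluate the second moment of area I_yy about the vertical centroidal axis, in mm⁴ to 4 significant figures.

I_yy ≈ 4.894 × 10⁷ mm⁴

Split into non-overlapping primitives; take the origin at the lower-left of the bounding box.
Plate: 275 × 30, A = 8 250 mm², x = 137.5 mm, Ī = 51 992 188 mm⁴.
Hole 1 (subtracted): ⌀16, A = 201.062 mm², x = 55 mm, Ī = 3216.99 mm⁴.
Hole 2 (subtracted): ⌀16, A = 201.062 mm², x = 110 mm, Ī = 3216.99 mm⁴.
Hole 3 (subtracted): ⌀16, A = 201.062 mm², x = 165 mm, Ī = 3216.99 mm⁴.
Hole 4 (subtracted): ⌀16, A = 201.062 mm², x = 220 mm, Ī = 3216.99 mm⁴.
By symmetry the centroid is at mid-width, x̄ = 137.5 mm.
Transfer each piece to the vertical centroidal axis using Ī + A·d² with d = x − 137.5:
  plate: d = 0 mm → contributes +51 992 188 mm⁴
  hole 1: d = -82.5 mm → contributes −1 371 695 mm⁴
  hole 2: d = -27.5 mm → contributes −155 270 mm⁴
  hole 3: d = 27.5 mm → contributes −155 270 mm⁴
  hole 4: d = 82.5 mm → contributes −1 371 695 mm⁴
Total I = 48 938 258 mm⁴.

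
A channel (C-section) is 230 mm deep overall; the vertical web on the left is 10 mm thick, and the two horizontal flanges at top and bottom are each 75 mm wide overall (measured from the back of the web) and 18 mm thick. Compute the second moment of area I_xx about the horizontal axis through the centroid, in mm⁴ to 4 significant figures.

I_xx ≈ 3.649 × 10⁷ mm⁴

Treat the section as a set of non-overlapping primitives; coordinates are from the bounding-box lower-left.
Web: 10 × 230, A = 2 300 mm², y = 115 mm, Ī = 10 139 167 mm⁴.
Top flange (beyond web): 65 × 18, A = 1 170 mm², y = 221 mm, Ī = 31 590 mm⁴.
Bottom flange (beyond web): 65 × 18, A = 1 170 mm², y = 9 mm, Ī = 31 590 mm⁴.
By symmetry the centroid is at mid-height, ȳ = 115 mm.
Transfer each piece to the horizontal axis through the centroid using Ī + A·d² with d = y − 115:
  web: d = 0 mm → contributes +10 139 167 mm⁴
  top flange (beyond web): d = 106 mm → contributes +13 177 710 mm⁴
  bottom flange (beyond web): d = -106 mm → contributes +13 177 710 mm⁴
Total I = 36 494 587 mm⁴.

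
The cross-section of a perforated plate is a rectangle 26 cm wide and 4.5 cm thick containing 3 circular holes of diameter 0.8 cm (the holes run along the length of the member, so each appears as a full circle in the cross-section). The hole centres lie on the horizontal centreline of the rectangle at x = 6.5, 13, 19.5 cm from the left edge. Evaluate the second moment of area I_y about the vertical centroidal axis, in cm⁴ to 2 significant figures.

I_y ≈ 6500 cm⁴

Split into non-overlapping primitives; take the origin at the lower-left of the bounding box.
Plate: 26 × 4.5, A = 117 cm², x = 13 cm, Ī = 6 591 cm⁴.
Hole 1 (subtracted): ⌀0.8, A = 0.5027 cm², x = 6.5 cm, Ī = 0.02011 cm⁴.
Hole 2 (subtracted): ⌀0.8, A = 0.5027 cm², x = 13 cm, Ī = 0.02011 cm⁴.
Hole 3 (subtracted): ⌀0.8, A = 0.5027 cm², x = 19.5 cm, Ī = 0.02011 cm⁴.
By symmetry the centroid is at mid-width, x̄ = 13 cm.
Transfer each piece to the vertical centroidal axis using Ī + A·d² with d = x − 13:
  plate: d = 0 cm → contributes +6 591 cm⁴
  hole 1: d = -6.5 cm → contributes −21.26 cm⁴
  hole 2: d = 0 cm → contributes −0.02011 cm⁴
  hole 3: d = 6.5 cm → contributes −21.26 cm⁴
Total I = 6 548 cm⁴.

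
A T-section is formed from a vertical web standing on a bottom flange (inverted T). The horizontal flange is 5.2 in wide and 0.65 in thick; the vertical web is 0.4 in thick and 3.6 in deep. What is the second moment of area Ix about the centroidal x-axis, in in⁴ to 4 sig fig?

Ix ≈ 6.234 in⁴

Break the section into simple shapes (no overlaps), measuring from the bottom-left corner of the bounding box.
Flange: 5.2 × 0.65, A = 3.38 in², y = 0.325 in, Ī = 0.119004 in⁴.
Web: 0.4 × 3.6, A = 1.44 in², y = 2.45 in, Ī = 1.5552 in⁴.
Centroid: ȳ = ΣA·y / ΣA = 0.959855 in.
Transfer each piece to the centroidal x-axis using Ī + A·d² with d = y − 0.959855:
  flange: d = -0.634855 in → contributes +1.48128 in⁴
  web: d = 1.49015 in → contributes +4.75277 in⁴
Total I = 6.23405 in⁴.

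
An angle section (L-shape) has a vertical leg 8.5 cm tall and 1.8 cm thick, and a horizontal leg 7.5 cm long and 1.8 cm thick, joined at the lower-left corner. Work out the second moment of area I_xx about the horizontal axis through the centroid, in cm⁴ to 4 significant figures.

Decompose the section into non-overlapping parts with the origin at the bottom-left of its bounding rectangle.
Vertical leg: 1.8 × 8.5, A = 15.3 cm², y = 4.25 cm, Ī = 92.1188 cm⁴.
Horizontal leg (remainder): 5.7 × 1.8, A = 10.26 cm², y = 0.9 cm, Ī = 2.7702 cm⁴.
Centroid: ȳ = ΣA·y / ΣA = 2.90528 cm.
Transfer each piece to the horizontal axis through the centroid using Ī + A·d² with d = y − 2.90528:
  vertical leg: d = 1.34472 cm → contributes +119.785 cm⁴
  horizontal leg (remainder): d = -2.00528 cm → contributes +44.0272 cm⁴
Total I = 163.812 cm⁴.

I_xx ≈ 163.8 cm⁴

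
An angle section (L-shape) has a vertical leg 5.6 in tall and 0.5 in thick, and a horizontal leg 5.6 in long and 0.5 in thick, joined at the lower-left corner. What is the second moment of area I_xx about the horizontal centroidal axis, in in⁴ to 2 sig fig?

Break the section into simple shapes (no overlaps), measuring from the bottom-left corner of the bounding box.
Vertical leg: 0.5 × 5.6, A = 2.8 in², y = 2.8 in, Ī = 7.317 in⁴.
Horizontal leg (remainder): 5.1 × 0.5, A = 2.55 in², y = 0.25 in, Ī = 0.05313 in⁴.
Centroid: ȳ = ΣA·y / ΣA = 1.585 in.
Transfer each piece to the horizontal centroidal axis using Ī + A·d² with d = y − 1.585:
  vertical leg: d = 1.215 in → contributes +11.45 in⁴
  horizontal leg (remainder): d = -1.335 in → contributes +4.595 in⁴
Total I = 16.05 in⁴.

I_xx ≈ 16 in⁴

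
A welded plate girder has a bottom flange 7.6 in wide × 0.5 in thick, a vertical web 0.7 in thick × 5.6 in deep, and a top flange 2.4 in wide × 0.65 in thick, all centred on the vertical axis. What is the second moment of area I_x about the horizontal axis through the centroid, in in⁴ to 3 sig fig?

Split into non-overlapping primitives; take the origin at the lower-left of the bounding box.
Bottom plate: 7.6 × 0.5, A = 3.8 in², y = 0.25 in, Ī = 0.079167 in⁴.
Web plate: 0.7 × 5.6, A = 3.92 in², y = 3.3 in, Ī = 10.244 in⁴.
Top plate: 2.4 × 0.65, A = 1.56 in², y = 6.425 in, Ī = 0.054925 in⁴.
Centroid: ȳ = ΣA·y / ΣA = 2.5764 in.
Transfer each piece to the horizontal axis through the centroid using Ī + A·d² with d = y − 2.5764:
  bottom plate: d = -2.3264 in → contributes +20.645 in⁴
  web plate: d = 0.7236 in → contributes +12.297 in⁴
  top plate: d = 3.8486 in → contributes +23.161 in⁴
Total I = 56.103 in⁴.

I_x ≈ 56.1 in⁴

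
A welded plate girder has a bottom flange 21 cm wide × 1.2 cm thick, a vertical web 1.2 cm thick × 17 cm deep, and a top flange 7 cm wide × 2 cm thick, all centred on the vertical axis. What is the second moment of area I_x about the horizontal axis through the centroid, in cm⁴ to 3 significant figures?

Split into non-overlapping primitives; take the origin at the lower-left of the bounding box.
Bottom plate: 21 × 1.2, A = 25.2 cm², y = 0.6 cm, Ī = 3.024 cm⁴.
Web plate: 1.2 × 17, A = 20.4 cm², y = 9.7 cm, Ī = 491.3 cm⁴.
Top plate: 7 × 2, A = 14 cm², y = 19.2 cm, Ī = 4.6667 cm⁴.
Centroid: ȳ = ΣA·y / ΣA = 8.0839 cm.
Transfer each piece to the horizontal axis through the centroid using Ī + A·d² with d = y − 8.0839:
  bottom plate: d = -7.4839 cm → contributes +1414.4 cm⁴
  web plate: d = 1.6161 cm → contributes +544.58 cm⁴
  top plate: d = 11.116 cm → contributes +1734.6 cm⁴
Total I = 3693.6 cm⁴.

I_x ≈ 3690 cm⁴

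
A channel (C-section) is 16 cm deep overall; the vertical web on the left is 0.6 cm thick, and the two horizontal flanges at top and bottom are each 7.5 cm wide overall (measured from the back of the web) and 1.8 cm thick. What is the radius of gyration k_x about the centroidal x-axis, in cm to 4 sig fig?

k_x ≈ 6.519 cm

Decompose the section into non-overlapping parts with the origin at the bottom-left of its bounding rectangle.
Web: 0.6 × 16, A = 9.6 cm², y = 8 cm, Ī = 204.8 cm⁴.
Top flange (beyond web): 6.9 × 1.8, A = 12.42 cm², y = 15.1 cm, Ī = 3.3534 cm⁴.
Bottom flange (beyond web): 6.9 × 1.8, A = 12.42 cm², y = 0.9 cm, Ī = 3.3534 cm⁴.
By symmetry the centroid is at mid-height, ȳ = 8 cm.
Transfer each piece to the centroidal x-axis using Ī + A·d² with d = y − 8:
  web: d = 0 cm → contributes +204.8 cm⁴
  top flange (beyond web): d = 7.1 cm → contributes +629.446 cm⁴
  bottom flange (beyond web): d = -7.1 cm → contributes +629.446 cm⁴
Total I = 1463.69 cm⁴.
Radius of gyration: k = √(I/A) = √(1463.69 / 34.44) = 6.51918 cm.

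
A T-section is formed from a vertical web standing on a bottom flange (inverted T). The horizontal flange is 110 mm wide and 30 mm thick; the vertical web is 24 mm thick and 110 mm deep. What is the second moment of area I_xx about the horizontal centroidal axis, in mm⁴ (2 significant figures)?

Break the section into simple shapes (no overlaps), measuring from the bottom-left corner of the bounding box.
Flange: 110 × 30, A = 3 300 mm², y = 15 mm, Ī = 247 500 mm⁴.
Web: 24 × 110, A = 2 640 mm², y = 85 mm, Ī = 2 662 000 mm⁴.
Centroid: ȳ = ΣA·y / ΣA = 46.11 mm.
Transfer each piece to the horizontal centroidal axis using Ī + A·d² with d = y − 46.11:
  flange: d = -31.11 mm → contributes +3 441 574 mm⁴
  web: d = 38.89 mm → contributes +6 654 593 mm⁴
Total I = 10 096 167 mm⁴.

I_xx ≈ 1.0 × 10⁷ mm⁴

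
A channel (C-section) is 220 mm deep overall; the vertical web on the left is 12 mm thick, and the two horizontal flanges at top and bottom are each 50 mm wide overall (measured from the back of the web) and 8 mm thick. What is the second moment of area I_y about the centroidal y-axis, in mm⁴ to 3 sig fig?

Decompose the section into non-overlapping parts with the origin at the bottom-left of its bounding rectangle.
Web: 12 × 220, A = 2 640 mm², x = 6 mm, Ī = 31 680 mm⁴.
Top flange (beyond web): 38 × 8, A = 304 mm², x = 31 mm, Ī = 36 581 mm⁴.
Bottom flange (beyond web): 38 × 8, A = 304 mm², x = 31 mm, Ī = 36 581 mm⁴.
Centroid: x̄ = ΣA·x / ΣA = 10.68 mm.
Transfer each piece to the centroidal y-axis using Ī + A·d² with d = x − 10.68:
  web: d = -4.6798 mm → contributes +89 497 mm⁴
  top flange (beyond web): d = 20.32 mm → contributes +162 106 mm⁴
  bottom flange (beyond web): d = 20.32 mm → contributes +162 106 mm⁴
Total I = 413 710 mm⁴.

I_y ≈ 4.14 × 10⁵ mm⁴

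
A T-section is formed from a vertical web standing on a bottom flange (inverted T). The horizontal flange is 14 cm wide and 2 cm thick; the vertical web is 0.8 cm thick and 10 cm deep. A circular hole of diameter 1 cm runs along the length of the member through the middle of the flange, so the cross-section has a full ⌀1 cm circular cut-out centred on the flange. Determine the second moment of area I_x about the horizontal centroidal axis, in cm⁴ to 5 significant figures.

Split into non-overlapping primitives; take the origin at the lower-left of the bounding box.
Flange: 14 × 2, A = 28 cm², y = 1 cm, Ī = 9.333333 cm⁴.
Web: 0.8 × 10, A = 8 cm², y = 7 cm, Ī = 66.66667 cm⁴.
Hole (subtracted): ⌀1, A = 0.7853982 cm², y = 1 cm, Ī = 0.04908739 cm⁴.
Centroid: ȳ = ΣA·y / ΣA = 2.363071 cm.
Transfer each piece to the horizontal centroidal axis using Ī + A·d² with d = y − 2.363071:
  flange: d = -1.363071 cm → contributes +61.35628 cm⁴
  web: d = 4.636929 cm → contributes +238.6756 cm⁴
  hole: d = -1.363071 cm → contributes −1.508328 cm⁴
Total I = 298.5235 cm⁴.

I_x ≈ 298.52 cm⁴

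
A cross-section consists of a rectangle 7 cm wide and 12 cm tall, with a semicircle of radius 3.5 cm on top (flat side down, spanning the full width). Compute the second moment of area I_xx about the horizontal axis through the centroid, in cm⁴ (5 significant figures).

I_xx ≈ 1901.7 cm⁴

Treat the section as a set of non-overlapping primitives; coordinates are from the bounding-box lower-left.
Rectangular body: 7 × 12, A = 84 cm², y = 6 cm, Ī = 1 008 cm⁴.
Semicircular cap: semicircle r = 3.5, A = 19.24226 cm², y = 13.48545 cm, Ī = 16.4704 cm⁴.
Centroid: ȳ = ΣA·y / ΣA = 7.395135 cm.
Transfer each piece to the horizontal axis through the centroid using Ī + A·d² with d = y − 7.395135:
  rectangular body: d = -1.395135 cm → contributes +1171.498 cm⁴
  semicircular cap: d = 6.090311 cm → contributes +730.2021 cm⁴
Total I = 1901.7 cm⁴.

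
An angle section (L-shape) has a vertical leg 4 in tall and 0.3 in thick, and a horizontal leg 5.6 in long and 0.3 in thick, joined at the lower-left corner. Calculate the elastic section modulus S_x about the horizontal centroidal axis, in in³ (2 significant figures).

S_x ≈ 1.3 in³

Split into non-overlapping primitives; take the origin at the lower-left of the bounding box.
Vertical leg: 0.3 × 4, A = 1.2 in², y = 2 in, Ī = 1.6 in⁴.
Horizontal leg (remainder): 5.3 × 0.3, A = 1.59 in², y = 0.15 in, Ī = 0.01193 in⁴.
Centroid: ȳ = ΣA·y / ΣA = 0.9457 in.
Transfer each piece to the horizontal centroidal axis using Ī + A·d² with d = y − 0.9457:
  vertical leg: d = 1.054 in → contributes +2.934 in⁴
  horizontal leg (remainder): d = -0.7957 in → contributes +1.019 in⁴
Total I = 3.952 in⁴.
Extreme fibre distance c = 3.054 in; S = I/c = 1.294 in³.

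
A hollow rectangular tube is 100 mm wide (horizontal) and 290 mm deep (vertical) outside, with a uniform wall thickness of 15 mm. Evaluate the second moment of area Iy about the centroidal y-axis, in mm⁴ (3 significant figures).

Treat the section as a set of non-overlapping primitives; coordinates are from the bounding-box lower-left.
Outer rectangle: 100 × 290, A = 29 000 mm², x = 50 mm, Ī = 24 166 667 mm⁴.
Inner void (subtracted): 70 × 260, A = 18 200 mm², x = 50 mm, Ī = 7 431 667 mm⁴.
By symmetry the centroid is at mid-width, x̄ = 50 mm.
All pieces are centred on the centroidal y-axis, so I = ΣĪ (holes subtracted) = 16 735 000 mm⁴.

Iy ≈ 1.67 × 10⁷ mm⁴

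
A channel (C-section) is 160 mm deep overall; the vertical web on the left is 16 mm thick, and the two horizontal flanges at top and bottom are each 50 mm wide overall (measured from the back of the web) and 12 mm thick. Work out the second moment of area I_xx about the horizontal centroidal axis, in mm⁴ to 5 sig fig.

I_xx ≈ 9.9395 × 10⁶ mm⁴

Decompose the section into non-overlapping parts with the origin at the bottom-left of its bounding rectangle.
Web: 16 × 160, A = 2 560 mm², y = 80 mm, Ī = 5 461 333 mm⁴.
Top flange (beyond web): 34 × 12, A = 408 mm², y = 154 mm, Ī = 4 896 mm⁴.
Bottom flange (beyond web): 34 × 12, A = 408 mm², y = 6 mm, Ī = 4 896 mm⁴.
By symmetry the centroid is at mid-height, ȳ = 80 mm.
Transfer each piece to the horizontal centroidal axis using Ī + A·d² with d = y − 80:
  web: d = 0 mm → contributes +5 461 333 mm⁴
  top flange (beyond web): d = 74 mm → contributes +2 239 104 mm⁴
  bottom flange (beyond web): d = -74 mm → contributes +2 239 104 mm⁴
Total I = 9 939 541 mm⁴.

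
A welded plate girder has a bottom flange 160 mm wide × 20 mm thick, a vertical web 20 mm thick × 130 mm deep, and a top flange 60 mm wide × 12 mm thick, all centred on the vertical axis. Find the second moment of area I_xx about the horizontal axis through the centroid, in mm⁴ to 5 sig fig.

I_xx ≈ 1.9935 × 10⁷ mm⁴

Decompose the section into non-overlapping parts with the origin at the bottom-left of its bounding rectangle.
Bottom plate: 160 × 20, A = 3 200 mm², y = 10 mm, Ī = 106666.7 mm⁴.
Web plate: 20 × 130, A = 2 600 mm², y = 85 mm, Ī = 3 661 667 mm⁴.
Top plate: 60 × 12, A = 720 mm², y = 156 mm, Ī = 8 640 mm⁴.
Centroid: ȳ = ΣA·y / ΣA = 56.03067 mm.
Transfer each piece to the horizontal axis through the centroid using Ī + A·d² with d = y − 56.03067:
  bottom plate: d = -46.03067 mm → contributes +6 886 900 mm⁴
  web plate: d = 28.96933 mm → contributes +5 843 643 mm⁴
  top plate: d = 99.96933 mm → contributes +7 204 223 mm⁴
Total I = 19 934 767 mm⁴.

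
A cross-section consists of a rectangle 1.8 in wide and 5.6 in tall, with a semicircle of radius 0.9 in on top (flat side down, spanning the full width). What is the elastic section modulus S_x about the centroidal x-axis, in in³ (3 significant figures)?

S_x ≈ 11.3 in³

Split into non-overlapping primitives; take the origin at the lower-left of the bounding box.
Rectangular body: 1.8 × 5.6, A = 10.08 in², y = 2.8 in, Ī = 26.342 in⁴.
Semicircular cap: semicircle r = 0.9, A = 1.2723 in², y = 5.982 in, Ī = 0.072012 in⁴.
Centroid: ȳ = ΣA·y / ΣA = 3.1566 in.
Transfer each piece to the centroidal x-axis using Ī + A·d² with d = y − 3.1566:
  rectangular body: d = -0.35663 in → contributes +27.624 in⁴
  semicircular cap: d = 2.8253 in → contributes +10.229 in⁴
Total I = 37.853 in⁴.
Extreme fibre distance c = 3.3434 in; S = I/c = 11.322 in³.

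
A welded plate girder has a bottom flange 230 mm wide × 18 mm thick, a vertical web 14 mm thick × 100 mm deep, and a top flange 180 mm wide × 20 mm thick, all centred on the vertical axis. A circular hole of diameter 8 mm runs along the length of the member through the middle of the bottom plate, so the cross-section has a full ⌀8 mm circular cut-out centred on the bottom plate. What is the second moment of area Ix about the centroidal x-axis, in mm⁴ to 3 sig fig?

Decompose the section into non-overlapping parts with the origin at the bottom-left of its bounding rectangle.
Bottom plate: 230 × 18, A = 4 140 mm², y = 9 mm, Ī = 111 780 mm⁴.
Web plate: 14 × 100, A = 1 400 mm², y = 68 mm, Ī = 1 166 667 mm⁴.
Top plate: 180 × 20, A = 3 600 mm², y = 128 mm, Ī = 120 000 mm⁴.
Hole (subtracted): ⌀8, A = 50.265 mm², y = 9 mm, Ī = 201.06 mm⁴.
Centroid: ȳ = ΣA·y / ΣA = 65.217 mm.
Transfer each piece to the centroidal x-axis using Ī + A·d² with d = y − 65.217:
  bottom plate: d = -56.217 mm → contributes +13 195 756 mm⁴
  web plate: d = 2.7827 mm → contributes +1 177 508 mm⁴
  top plate: d = 62.783 mm → contributes +14 310 019 mm⁴
  hole: d = -56.217 mm → contributes −159 059 mm⁴
Total I = 28 524 224 mm⁴.

Ix ≈ 2.85 × 10⁷ mm⁴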